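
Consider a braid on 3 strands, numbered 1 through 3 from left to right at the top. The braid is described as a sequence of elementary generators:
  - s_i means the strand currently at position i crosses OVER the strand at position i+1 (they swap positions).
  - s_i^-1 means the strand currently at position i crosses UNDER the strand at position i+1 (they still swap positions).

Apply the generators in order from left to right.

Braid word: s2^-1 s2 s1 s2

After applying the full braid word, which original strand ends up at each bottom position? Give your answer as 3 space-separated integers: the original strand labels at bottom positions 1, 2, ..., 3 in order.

Gen 1 (s2^-1): strand 2 crosses under strand 3. Perm now: [1 3 2]
Gen 2 (s2): strand 3 crosses over strand 2. Perm now: [1 2 3]
Gen 3 (s1): strand 1 crosses over strand 2. Perm now: [2 1 3]
Gen 4 (s2): strand 1 crosses over strand 3. Perm now: [2 3 1]

Answer: 2 3 1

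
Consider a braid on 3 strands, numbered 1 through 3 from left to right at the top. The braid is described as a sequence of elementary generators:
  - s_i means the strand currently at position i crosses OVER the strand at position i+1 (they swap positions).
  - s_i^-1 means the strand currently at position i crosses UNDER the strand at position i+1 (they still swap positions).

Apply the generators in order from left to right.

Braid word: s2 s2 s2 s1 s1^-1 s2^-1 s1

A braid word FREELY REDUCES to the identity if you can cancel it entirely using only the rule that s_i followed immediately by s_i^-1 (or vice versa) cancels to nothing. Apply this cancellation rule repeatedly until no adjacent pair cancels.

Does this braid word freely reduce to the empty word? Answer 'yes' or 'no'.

Gen 1 (s2): push. Stack: [s2]
Gen 2 (s2): push. Stack: [s2 s2]
Gen 3 (s2): push. Stack: [s2 s2 s2]
Gen 4 (s1): push. Stack: [s2 s2 s2 s1]
Gen 5 (s1^-1): cancels prior s1. Stack: [s2 s2 s2]
Gen 6 (s2^-1): cancels prior s2. Stack: [s2 s2]
Gen 7 (s1): push. Stack: [s2 s2 s1]
Reduced word: s2 s2 s1

Answer: no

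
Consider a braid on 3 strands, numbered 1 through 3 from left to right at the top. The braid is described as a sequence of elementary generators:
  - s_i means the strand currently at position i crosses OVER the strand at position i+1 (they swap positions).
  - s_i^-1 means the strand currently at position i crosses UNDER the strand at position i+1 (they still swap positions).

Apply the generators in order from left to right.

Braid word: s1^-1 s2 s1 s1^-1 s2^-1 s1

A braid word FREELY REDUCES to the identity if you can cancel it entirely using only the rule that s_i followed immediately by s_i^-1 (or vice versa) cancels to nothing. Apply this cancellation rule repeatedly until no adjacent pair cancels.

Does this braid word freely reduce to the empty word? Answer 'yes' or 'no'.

Gen 1 (s1^-1): push. Stack: [s1^-1]
Gen 2 (s2): push. Stack: [s1^-1 s2]
Gen 3 (s1): push. Stack: [s1^-1 s2 s1]
Gen 4 (s1^-1): cancels prior s1. Stack: [s1^-1 s2]
Gen 5 (s2^-1): cancels prior s2. Stack: [s1^-1]
Gen 6 (s1): cancels prior s1^-1. Stack: []
Reduced word: (empty)

Answer: yes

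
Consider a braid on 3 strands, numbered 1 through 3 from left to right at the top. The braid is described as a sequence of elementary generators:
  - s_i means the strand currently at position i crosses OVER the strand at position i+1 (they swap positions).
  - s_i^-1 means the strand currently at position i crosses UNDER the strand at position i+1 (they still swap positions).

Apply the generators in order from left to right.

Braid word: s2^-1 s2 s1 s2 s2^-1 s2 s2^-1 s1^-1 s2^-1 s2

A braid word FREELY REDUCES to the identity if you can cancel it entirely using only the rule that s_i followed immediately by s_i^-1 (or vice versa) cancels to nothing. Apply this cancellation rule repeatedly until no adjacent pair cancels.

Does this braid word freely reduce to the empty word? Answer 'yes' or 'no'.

Answer: yes

Derivation:
Gen 1 (s2^-1): push. Stack: [s2^-1]
Gen 2 (s2): cancels prior s2^-1. Stack: []
Gen 3 (s1): push. Stack: [s1]
Gen 4 (s2): push. Stack: [s1 s2]
Gen 5 (s2^-1): cancels prior s2. Stack: [s1]
Gen 6 (s2): push. Stack: [s1 s2]
Gen 7 (s2^-1): cancels prior s2. Stack: [s1]
Gen 8 (s1^-1): cancels prior s1. Stack: []
Gen 9 (s2^-1): push. Stack: [s2^-1]
Gen 10 (s2): cancels prior s2^-1. Stack: []
Reduced word: (empty)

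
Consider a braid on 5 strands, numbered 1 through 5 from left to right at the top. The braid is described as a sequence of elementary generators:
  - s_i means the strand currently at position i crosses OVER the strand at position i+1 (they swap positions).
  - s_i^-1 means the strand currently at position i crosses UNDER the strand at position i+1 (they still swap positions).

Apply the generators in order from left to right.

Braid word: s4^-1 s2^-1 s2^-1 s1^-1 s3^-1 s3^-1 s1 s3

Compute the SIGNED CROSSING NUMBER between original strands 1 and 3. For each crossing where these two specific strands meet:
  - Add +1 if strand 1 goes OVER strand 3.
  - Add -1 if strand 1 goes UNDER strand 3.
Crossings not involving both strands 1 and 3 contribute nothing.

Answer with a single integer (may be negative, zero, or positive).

Answer: 0

Derivation:
Gen 1: crossing 4x5. Both 1&3? no. Sum: 0
Gen 2: crossing 2x3. Both 1&3? no. Sum: 0
Gen 3: crossing 3x2. Both 1&3? no. Sum: 0
Gen 4: crossing 1x2. Both 1&3? no. Sum: 0
Gen 5: crossing 3x5. Both 1&3? no. Sum: 0
Gen 6: crossing 5x3. Both 1&3? no. Sum: 0
Gen 7: crossing 2x1. Both 1&3? no. Sum: 0
Gen 8: crossing 3x5. Both 1&3? no. Sum: 0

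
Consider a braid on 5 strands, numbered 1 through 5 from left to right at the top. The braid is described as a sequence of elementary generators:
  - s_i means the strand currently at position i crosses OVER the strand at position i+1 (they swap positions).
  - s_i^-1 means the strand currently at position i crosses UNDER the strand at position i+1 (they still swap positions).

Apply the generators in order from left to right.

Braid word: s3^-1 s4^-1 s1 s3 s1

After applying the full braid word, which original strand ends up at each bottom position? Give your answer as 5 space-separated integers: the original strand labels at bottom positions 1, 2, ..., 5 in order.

Gen 1 (s3^-1): strand 3 crosses under strand 4. Perm now: [1 2 4 3 5]
Gen 2 (s4^-1): strand 3 crosses under strand 5. Perm now: [1 2 4 5 3]
Gen 3 (s1): strand 1 crosses over strand 2. Perm now: [2 1 4 5 3]
Gen 4 (s3): strand 4 crosses over strand 5. Perm now: [2 1 5 4 3]
Gen 5 (s1): strand 2 crosses over strand 1. Perm now: [1 2 5 4 3]

Answer: 1 2 5 4 3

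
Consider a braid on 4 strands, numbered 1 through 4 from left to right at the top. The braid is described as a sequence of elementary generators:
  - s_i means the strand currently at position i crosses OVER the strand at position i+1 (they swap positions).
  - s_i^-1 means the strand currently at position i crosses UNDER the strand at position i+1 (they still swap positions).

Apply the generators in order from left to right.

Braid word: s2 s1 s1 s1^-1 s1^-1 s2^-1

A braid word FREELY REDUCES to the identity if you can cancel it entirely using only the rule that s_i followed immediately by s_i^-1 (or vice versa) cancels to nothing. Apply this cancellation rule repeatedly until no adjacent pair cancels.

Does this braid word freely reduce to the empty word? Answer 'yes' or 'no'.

Answer: yes

Derivation:
Gen 1 (s2): push. Stack: [s2]
Gen 2 (s1): push. Stack: [s2 s1]
Gen 3 (s1): push. Stack: [s2 s1 s1]
Gen 4 (s1^-1): cancels prior s1. Stack: [s2 s1]
Gen 5 (s1^-1): cancels prior s1. Stack: [s2]
Gen 6 (s2^-1): cancels prior s2. Stack: []
Reduced word: (empty)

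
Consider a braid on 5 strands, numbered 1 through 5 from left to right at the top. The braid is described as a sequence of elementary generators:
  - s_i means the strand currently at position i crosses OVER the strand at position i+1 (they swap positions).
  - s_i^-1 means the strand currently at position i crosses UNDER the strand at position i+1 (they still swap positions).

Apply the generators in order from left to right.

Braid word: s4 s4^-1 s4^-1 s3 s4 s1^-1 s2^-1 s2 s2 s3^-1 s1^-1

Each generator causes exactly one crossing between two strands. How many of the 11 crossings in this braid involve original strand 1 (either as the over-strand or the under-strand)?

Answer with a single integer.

Answer: 5

Derivation:
Gen 1: crossing 4x5. Involves strand 1? no. Count so far: 0
Gen 2: crossing 5x4. Involves strand 1? no. Count so far: 0
Gen 3: crossing 4x5. Involves strand 1? no. Count so far: 0
Gen 4: crossing 3x5. Involves strand 1? no. Count so far: 0
Gen 5: crossing 3x4. Involves strand 1? no. Count so far: 0
Gen 6: crossing 1x2. Involves strand 1? yes. Count so far: 1
Gen 7: crossing 1x5. Involves strand 1? yes. Count so far: 2
Gen 8: crossing 5x1. Involves strand 1? yes. Count so far: 3
Gen 9: crossing 1x5. Involves strand 1? yes. Count so far: 4
Gen 10: crossing 1x4. Involves strand 1? yes. Count so far: 5
Gen 11: crossing 2x5. Involves strand 1? no. Count so far: 5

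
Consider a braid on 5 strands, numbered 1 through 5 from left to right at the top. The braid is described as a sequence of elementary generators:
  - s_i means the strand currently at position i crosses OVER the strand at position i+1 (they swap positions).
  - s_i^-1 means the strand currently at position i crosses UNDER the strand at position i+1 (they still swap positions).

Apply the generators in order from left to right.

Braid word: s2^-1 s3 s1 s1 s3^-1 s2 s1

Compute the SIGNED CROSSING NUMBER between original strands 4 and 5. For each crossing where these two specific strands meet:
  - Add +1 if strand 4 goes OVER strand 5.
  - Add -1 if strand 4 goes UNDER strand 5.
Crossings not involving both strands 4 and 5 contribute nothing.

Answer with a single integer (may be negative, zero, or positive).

Gen 1: crossing 2x3. Both 4&5? no. Sum: 0
Gen 2: crossing 2x4. Both 4&5? no. Sum: 0
Gen 3: crossing 1x3. Both 4&5? no. Sum: 0
Gen 4: crossing 3x1. Both 4&5? no. Sum: 0
Gen 5: crossing 4x2. Both 4&5? no. Sum: 0
Gen 6: crossing 3x2. Both 4&5? no. Sum: 0
Gen 7: crossing 1x2. Both 4&5? no. Sum: 0

Answer: 0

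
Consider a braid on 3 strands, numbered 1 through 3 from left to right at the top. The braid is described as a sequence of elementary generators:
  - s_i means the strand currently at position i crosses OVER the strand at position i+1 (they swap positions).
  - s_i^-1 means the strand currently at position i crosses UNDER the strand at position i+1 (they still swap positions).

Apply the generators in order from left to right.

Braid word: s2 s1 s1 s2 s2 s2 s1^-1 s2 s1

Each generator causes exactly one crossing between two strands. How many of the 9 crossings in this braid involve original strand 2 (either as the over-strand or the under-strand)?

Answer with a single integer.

Answer: 6

Derivation:
Gen 1: crossing 2x3. Involves strand 2? yes. Count so far: 1
Gen 2: crossing 1x3. Involves strand 2? no. Count so far: 1
Gen 3: crossing 3x1. Involves strand 2? no. Count so far: 1
Gen 4: crossing 3x2. Involves strand 2? yes. Count so far: 2
Gen 5: crossing 2x3. Involves strand 2? yes. Count so far: 3
Gen 6: crossing 3x2. Involves strand 2? yes. Count so far: 4
Gen 7: crossing 1x2. Involves strand 2? yes. Count so far: 5
Gen 8: crossing 1x3. Involves strand 2? no. Count so far: 5
Gen 9: crossing 2x3. Involves strand 2? yes. Count so far: 6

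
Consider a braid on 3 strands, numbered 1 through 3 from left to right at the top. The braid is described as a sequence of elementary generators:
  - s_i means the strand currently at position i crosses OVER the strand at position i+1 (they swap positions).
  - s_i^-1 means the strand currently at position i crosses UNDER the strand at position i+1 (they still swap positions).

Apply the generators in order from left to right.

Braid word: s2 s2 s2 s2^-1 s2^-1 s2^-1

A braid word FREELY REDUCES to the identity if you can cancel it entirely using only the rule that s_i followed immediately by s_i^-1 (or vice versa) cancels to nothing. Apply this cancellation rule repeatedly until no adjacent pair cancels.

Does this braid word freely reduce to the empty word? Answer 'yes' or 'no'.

Gen 1 (s2): push. Stack: [s2]
Gen 2 (s2): push. Stack: [s2 s2]
Gen 3 (s2): push. Stack: [s2 s2 s2]
Gen 4 (s2^-1): cancels prior s2. Stack: [s2 s2]
Gen 5 (s2^-1): cancels prior s2. Stack: [s2]
Gen 6 (s2^-1): cancels prior s2. Stack: []
Reduced word: (empty)

Answer: yes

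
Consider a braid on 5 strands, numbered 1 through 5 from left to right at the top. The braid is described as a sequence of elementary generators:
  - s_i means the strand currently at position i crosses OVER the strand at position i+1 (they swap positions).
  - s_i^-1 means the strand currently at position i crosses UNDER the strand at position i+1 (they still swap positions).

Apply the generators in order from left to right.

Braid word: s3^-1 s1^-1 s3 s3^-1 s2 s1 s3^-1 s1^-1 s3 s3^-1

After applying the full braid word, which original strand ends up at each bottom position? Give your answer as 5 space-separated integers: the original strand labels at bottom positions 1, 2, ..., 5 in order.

Answer: 2 4 3 1 5

Derivation:
Gen 1 (s3^-1): strand 3 crosses under strand 4. Perm now: [1 2 4 3 5]
Gen 2 (s1^-1): strand 1 crosses under strand 2. Perm now: [2 1 4 3 5]
Gen 3 (s3): strand 4 crosses over strand 3. Perm now: [2 1 3 4 5]
Gen 4 (s3^-1): strand 3 crosses under strand 4. Perm now: [2 1 4 3 5]
Gen 5 (s2): strand 1 crosses over strand 4. Perm now: [2 4 1 3 5]
Gen 6 (s1): strand 2 crosses over strand 4. Perm now: [4 2 1 3 5]
Gen 7 (s3^-1): strand 1 crosses under strand 3. Perm now: [4 2 3 1 5]
Gen 8 (s1^-1): strand 4 crosses under strand 2. Perm now: [2 4 3 1 5]
Gen 9 (s3): strand 3 crosses over strand 1. Perm now: [2 4 1 3 5]
Gen 10 (s3^-1): strand 1 crosses under strand 3. Perm now: [2 4 3 1 5]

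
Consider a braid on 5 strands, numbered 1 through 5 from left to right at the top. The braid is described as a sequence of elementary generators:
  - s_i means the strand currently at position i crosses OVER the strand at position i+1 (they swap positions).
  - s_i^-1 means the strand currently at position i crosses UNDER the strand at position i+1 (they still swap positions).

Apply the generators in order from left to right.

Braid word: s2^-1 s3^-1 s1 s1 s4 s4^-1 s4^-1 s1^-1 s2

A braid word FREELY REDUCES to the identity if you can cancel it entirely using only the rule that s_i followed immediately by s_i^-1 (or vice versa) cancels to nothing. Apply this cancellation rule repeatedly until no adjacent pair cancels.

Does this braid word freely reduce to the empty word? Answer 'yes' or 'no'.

Gen 1 (s2^-1): push. Stack: [s2^-1]
Gen 2 (s3^-1): push. Stack: [s2^-1 s3^-1]
Gen 3 (s1): push. Stack: [s2^-1 s3^-1 s1]
Gen 4 (s1): push. Stack: [s2^-1 s3^-1 s1 s1]
Gen 5 (s4): push. Stack: [s2^-1 s3^-1 s1 s1 s4]
Gen 6 (s4^-1): cancels prior s4. Stack: [s2^-1 s3^-1 s1 s1]
Gen 7 (s4^-1): push. Stack: [s2^-1 s3^-1 s1 s1 s4^-1]
Gen 8 (s1^-1): push. Stack: [s2^-1 s3^-1 s1 s1 s4^-1 s1^-1]
Gen 9 (s2): push. Stack: [s2^-1 s3^-1 s1 s1 s4^-1 s1^-1 s2]
Reduced word: s2^-1 s3^-1 s1 s1 s4^-1 s1^-1 s2

Answer: no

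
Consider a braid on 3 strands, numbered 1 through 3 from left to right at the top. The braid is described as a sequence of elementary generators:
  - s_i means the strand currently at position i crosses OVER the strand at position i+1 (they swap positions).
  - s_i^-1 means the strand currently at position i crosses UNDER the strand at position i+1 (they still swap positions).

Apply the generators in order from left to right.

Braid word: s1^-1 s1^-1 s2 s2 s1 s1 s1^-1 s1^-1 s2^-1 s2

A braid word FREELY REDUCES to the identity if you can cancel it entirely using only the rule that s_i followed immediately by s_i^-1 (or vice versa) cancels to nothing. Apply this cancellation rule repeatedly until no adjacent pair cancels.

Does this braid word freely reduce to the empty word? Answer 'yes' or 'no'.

Gen 1 (s1^-1): push. Stack: [s1^-1]
Gen 2 (s1^-1): push. Stack: [s1^-1 s1^-1]
Gen 3 (s2): push. Stack: [s1^-1 s1^-1 s2]
Gen 4 (s2): push. Stack: [s1^-1 s1^-1 s2 s2]
Gen 5 (s1): push. Stack: [s1^-1 s1^-1 s2 s2 s1]
Gen 6 (s1): push. Stack: [s1^-1 s1^-1 s2 s2 s1 s1]
Gen 7 (s1^-1): cancels prior s1. Stack: [s1^-1 s1^-1 s2 s2 s1]
Gen 8 (s1^-1): cancels prior s1. Stack: [s1^-1 s1^-1 s2 s2]
Gen 9 (s2^-1): cancels prior s2. Stack: [s1^-1 s1^-1 s2]
Gen 10 (s2): push. Stack: [s1^-1 s1^-1 s2 s2]
Reduced word: s1^-1 s1^-1 s2 s2

Answer: no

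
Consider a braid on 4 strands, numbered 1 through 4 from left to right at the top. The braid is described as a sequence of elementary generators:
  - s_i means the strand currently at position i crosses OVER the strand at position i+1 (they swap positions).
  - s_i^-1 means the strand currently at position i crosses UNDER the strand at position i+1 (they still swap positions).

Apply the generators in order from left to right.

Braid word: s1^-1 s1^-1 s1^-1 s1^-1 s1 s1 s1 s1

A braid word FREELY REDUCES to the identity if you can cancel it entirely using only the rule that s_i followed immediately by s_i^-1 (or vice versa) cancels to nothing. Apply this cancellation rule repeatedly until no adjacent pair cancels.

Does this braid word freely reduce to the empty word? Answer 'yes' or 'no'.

Answer: yes

Derivation:
Gen 1 (s1^-1): push. Stack: [s1^-1]
Gen 2 (s1^-1): push. Stack: [s1^-1 s1^-1]
Gen 3 (s1^-1): push. Stack: [s1^-1 s1^-1 s1^-1]
Gen 4 (s1^-1): push. Stack: [s1^-1 s1^-1 s1^-1 s1^-1]
Gen 5 (s1): cancels prior s1^-1. Stack: [s1^-1 s1^-1 s1^-1]
Gen 6 (s1): cancels prior s1^-1. Stack: [s1^-1 s1^-1]
Gen 7 (s1): cancels prior s1^-1. Stack: [s1^-1]
Gen 8 (s1): cancels prior s1^-1. Stack: []
Reduced word: (empty)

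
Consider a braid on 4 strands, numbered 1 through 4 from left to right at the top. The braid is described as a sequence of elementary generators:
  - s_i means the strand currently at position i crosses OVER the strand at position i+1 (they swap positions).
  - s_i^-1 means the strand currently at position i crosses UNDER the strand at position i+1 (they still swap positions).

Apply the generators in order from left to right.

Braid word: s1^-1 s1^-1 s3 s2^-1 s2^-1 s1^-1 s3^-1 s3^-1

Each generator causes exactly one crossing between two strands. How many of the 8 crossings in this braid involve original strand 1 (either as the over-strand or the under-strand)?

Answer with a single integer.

Gen 1: crossing 1x2. Involves strand 1? yes. Count so far: 1
Gen 2: crossing 2x1. Involves strand 1? yes. Count so far: 2
Gen 3: crossing 3x4. Involves strand 1? no. Count so far: 2
Gen 4: crossing 2x4. Involves strand 1? no. Count so far: 2
Gen 5: crossing 4x2. Involves strand 1? no. Count so far: 2
Gen 6: crossing 1x2. Involves strand 1? yes. Count so far: 3
Gen 7: crossing 4x3. Involves strand 1? no. Count so far: 3
Gen 8: crossing 3x4. Involves strand 1? no. Count so far: 3

Answer: 3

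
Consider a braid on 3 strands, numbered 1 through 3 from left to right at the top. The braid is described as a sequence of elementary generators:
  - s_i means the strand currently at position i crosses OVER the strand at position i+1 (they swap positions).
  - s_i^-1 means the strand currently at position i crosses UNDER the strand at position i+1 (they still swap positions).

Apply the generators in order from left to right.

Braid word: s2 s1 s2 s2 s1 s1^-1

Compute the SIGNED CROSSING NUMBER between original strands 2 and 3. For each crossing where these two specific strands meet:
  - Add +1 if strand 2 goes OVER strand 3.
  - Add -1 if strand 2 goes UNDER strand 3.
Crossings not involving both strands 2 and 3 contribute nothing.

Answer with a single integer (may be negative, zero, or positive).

Answer: 1

Derivation:
Gen 1: 2 over 3. Both 2&3? yes. Contrib: +1. Sum: 1
Gen 2: crossing 1x3. Both 2&3? no. Sum: 1
Gen 3: crossing 1x2. Both 2&3? no. Sum: 1
Gen 4: crossing 2x1. Both 2&3? no. Sum: 1
Gen 5: crossing 3x1. Both 2&3? no. Sum: 1
Gen 6: crossing 1x3. Both 2&3? no. Sum: 1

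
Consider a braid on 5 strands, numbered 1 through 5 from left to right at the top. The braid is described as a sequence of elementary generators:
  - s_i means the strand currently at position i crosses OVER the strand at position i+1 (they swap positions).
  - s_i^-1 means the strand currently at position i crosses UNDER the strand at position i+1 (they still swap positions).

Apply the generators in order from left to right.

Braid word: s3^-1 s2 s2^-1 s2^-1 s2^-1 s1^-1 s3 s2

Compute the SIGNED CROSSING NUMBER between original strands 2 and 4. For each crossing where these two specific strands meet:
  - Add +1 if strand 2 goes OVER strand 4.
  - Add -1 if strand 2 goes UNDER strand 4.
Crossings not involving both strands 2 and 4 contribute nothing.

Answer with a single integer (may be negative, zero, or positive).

Answer: 2

Derivation:
Gen 1: crossing 3x4. Both 2&4? no. Sum: 0
Gen 2: 2 over 4. Both 2&4? yes. Contrib: +1. Sum: 1
Gen 3: 4 under 2. Both 2&4? yes. Contrib: +1. Sum: 2
Gen 4: 2 under 4. Both 2&4? yes. Contrib: -1. Sum: 1
Gen 5: 4 under 2. Both 2&4? yes. Contrib: +1. Sum: 2
Gen 6: crossing 1x2. Both 2&4? no. Sum: 2
Gen 7: crossing 4x3. Both 2&4? no. Sum: 2
Gen 8: crossing 1x3. Both 2&4? no. Sum: 2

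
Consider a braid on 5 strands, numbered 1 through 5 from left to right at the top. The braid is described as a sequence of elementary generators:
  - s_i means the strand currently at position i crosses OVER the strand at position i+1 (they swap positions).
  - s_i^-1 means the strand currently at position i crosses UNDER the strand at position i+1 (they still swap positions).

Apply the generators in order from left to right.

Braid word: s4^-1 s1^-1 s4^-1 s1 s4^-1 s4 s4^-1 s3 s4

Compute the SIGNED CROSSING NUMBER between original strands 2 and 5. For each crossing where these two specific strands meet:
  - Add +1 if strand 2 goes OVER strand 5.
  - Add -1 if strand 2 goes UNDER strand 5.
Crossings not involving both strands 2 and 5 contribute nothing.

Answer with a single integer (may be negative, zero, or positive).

Answer: 0

Derivation:
Gen 1: crossing 4x5. Both 2&5? no. Sum: 0
Gen 2: crossing 1x2. Both 2&5? no. Sum: 0
Gen 3: crossing 5x4. Both 2&5? no. Sum: 0
Gen 4: crossing 2x1. Both 2&5? no. Sum: 0
Gen 5: crossing 4x5. Both 2&5? no. Sum: 0
Gen 6: crossing 5x4. Both 2&5? no. Sum: 0
Gen 7: crossing 4x5. Both 2&5? no. Sum: 0
Gen 8: crossing 3x5. Both 2&5? no. Sum: 0
Gen 9: crossing 3x4. Both 2&5? no. Sum: 0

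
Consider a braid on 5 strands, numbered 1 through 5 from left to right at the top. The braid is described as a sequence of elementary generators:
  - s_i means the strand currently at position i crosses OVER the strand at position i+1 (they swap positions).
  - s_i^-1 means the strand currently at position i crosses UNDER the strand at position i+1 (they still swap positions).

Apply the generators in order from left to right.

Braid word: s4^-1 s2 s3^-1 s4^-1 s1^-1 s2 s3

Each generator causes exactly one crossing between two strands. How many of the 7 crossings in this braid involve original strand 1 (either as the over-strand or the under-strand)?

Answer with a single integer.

Gen 1: crossing 4x5. Involves strand 1? no. Count so far: 0
Gen 2: crossing 2x3. Involves strand 1? no. Count so far: 0
Gen 3: crossing 2x5. Involves strand 1? no. Count so far: 0
Gen 4: crossing 2x4. Involves strand 1? no. Count so far: 0
Gen 5: crossing 1x3. Involves strand 1? yes. Count so far: 1
Gen 6: crossing 1x5. Involves strand 1? yes. Count so far: 2
Gen 7: crossing 1x4. Involves strand 1? yes. Count so far: 3

Answer: 3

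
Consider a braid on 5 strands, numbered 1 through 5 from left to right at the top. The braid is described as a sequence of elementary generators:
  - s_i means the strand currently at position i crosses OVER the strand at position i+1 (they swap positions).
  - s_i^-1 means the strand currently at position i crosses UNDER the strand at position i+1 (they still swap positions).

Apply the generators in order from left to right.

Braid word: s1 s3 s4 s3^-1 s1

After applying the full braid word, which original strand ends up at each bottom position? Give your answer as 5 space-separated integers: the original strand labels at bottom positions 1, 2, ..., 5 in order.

Gen 1 (s1): strand 1 crosses over strand 2. Perm now: [2 1 3 4 5]
Gen 2 (s3): strand 3 crosses over strand 4. Perm now: [2 1 4 3 5]
Gen 3 (s4): strand 3 crosses over strand 5. Perm now: [2 1 4 5 3]
Gen 4 (s3^-1): strand 4 crosses under strand 5. Perm now: [2 1 5 4 3]
Gen 5 (s1): strand 2 crosses over strand 1. Perm now: [1 2 5 4 3]

Answer: 1 2 5 4 3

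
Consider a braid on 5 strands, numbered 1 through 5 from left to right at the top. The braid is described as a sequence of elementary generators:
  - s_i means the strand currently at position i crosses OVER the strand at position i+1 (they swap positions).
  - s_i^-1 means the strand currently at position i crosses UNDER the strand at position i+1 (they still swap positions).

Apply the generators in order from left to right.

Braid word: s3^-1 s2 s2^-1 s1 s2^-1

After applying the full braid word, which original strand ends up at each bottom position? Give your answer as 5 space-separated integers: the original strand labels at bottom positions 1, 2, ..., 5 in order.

Answer: 2 4 1 3 5

Derivation:
Gen 1 (s3^-1): strand 3 crosses under strand 4. Perm now: [1 2 4 3 5]
Gen 2 (s2): strand 2 crosses over strand 4. Perm now: [1 4 2 3 5]
Gen 3 (s2^-1): strand 4 crosses under strand 2. Perm now: [1 2 4 3 5]
Gen 4 (s1): strand 1 crosses over strand 2. Perm now: [2 1 4 3 5]
Gen 5 (s2^-1): strand 1 crosses under strand 4. Perm now: [2 4 1 3 5]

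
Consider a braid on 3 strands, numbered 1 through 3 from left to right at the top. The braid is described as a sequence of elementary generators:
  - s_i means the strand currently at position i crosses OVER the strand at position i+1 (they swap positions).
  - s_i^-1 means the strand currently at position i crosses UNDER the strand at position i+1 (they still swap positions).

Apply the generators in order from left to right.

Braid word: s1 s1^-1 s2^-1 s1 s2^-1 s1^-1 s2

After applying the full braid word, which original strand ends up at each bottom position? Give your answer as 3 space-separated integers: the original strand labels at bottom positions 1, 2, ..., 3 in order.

Gen 1 (s1): strand 1 crosses over strand 2. Perm now: [2 1 3]
Gen 2 (s1^-1): strand 2 crosses under strand 1. Perm now: [1 2 3]
Gen 3 (s2^-1): strand 2 crosses under strand 3. Perm now: [1 3 2]
Gen 4 (s1): strand 1 crosses over strand 3. Perm now: [3 1 2]
Gen 5 (s2^-1): strand 1 crosses under strand 2. Perm now: [3 2 1]
Gen 6 (s1^-1): strand 3 crosses under strand 2. Perm now: [2 3 1]
Gen 7 (s2): strand 3 crosses over strand 1. Perm now: [2 1 3]

Answer: 2 1 3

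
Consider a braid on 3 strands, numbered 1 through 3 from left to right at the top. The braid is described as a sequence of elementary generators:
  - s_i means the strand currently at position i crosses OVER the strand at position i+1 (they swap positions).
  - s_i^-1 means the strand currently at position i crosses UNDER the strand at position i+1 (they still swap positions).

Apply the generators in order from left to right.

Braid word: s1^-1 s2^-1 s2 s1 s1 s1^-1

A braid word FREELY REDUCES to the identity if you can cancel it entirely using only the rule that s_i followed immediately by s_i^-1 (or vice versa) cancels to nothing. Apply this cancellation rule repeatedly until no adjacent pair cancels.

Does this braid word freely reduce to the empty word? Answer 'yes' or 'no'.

Gen 1 (s1^-1): push. Stack: [s1^-1]
Gen 2 (s2^-1): push. Stack: [s1^-1 s2^-1]
Gen 3 (s2): cancels prior s2^-1. Stack: [s1^-1]
Gen 4 (s1): cancels prior s1^-1. Stack: []
Gen 5 (s1): push. Stack: [s1]
Gen 6 (s1^-1): cancels prior s1. Stack: []
Reduced word: (empty)

Answer: yes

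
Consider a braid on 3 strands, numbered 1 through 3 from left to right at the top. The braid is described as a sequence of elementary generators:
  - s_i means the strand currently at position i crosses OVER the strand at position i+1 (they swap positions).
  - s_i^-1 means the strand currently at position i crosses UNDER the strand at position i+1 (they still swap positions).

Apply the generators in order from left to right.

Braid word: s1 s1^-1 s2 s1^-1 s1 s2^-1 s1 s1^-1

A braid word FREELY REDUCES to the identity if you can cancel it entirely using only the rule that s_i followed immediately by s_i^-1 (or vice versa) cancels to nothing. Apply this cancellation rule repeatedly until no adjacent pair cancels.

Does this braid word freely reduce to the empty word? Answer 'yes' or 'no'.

Answer: yes

Derivation:
Gen 1 (s1): push. Stack: [s1]
Gen 2 (s1^-1): cancels prior s1. Stack: []
Gen 3 (s2): push. Stack: [s2]
Gen 4 (s1^-1): push. Stack: [s2 s1^-1]
Gen 5 (s1): cancels prior s1^-1. Stack: [s2]
Gen 6 (s2^-1): cancels prior s2. Stack: []
Gen 7 (s1): push. Stack: [s1]
Gen 8 (s1^-1): cancels prior s1. Stack: []
Reduced word: (empty)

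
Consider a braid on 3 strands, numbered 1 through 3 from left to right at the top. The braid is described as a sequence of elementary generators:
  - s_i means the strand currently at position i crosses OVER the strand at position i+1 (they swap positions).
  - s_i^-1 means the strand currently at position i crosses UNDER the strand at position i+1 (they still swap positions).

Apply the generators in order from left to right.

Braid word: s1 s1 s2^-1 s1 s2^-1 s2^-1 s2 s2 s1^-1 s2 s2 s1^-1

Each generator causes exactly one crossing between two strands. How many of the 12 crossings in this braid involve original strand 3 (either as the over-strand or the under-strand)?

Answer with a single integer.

Answer: 6

Derivation:
Gen 1: crossing 1x2. Involves strand 3? no. Count so far: 0
Gen 2: crossing 2x1. Involves strand 3? no. Count so far: 0
Gen 3: crossing 2x3. Involves strand 3? yes. Count so far: 1
Gen 4: crossing 1x3. Involves strand 3? yes. Count so far: 2
Gen 5: crossing 1x2. Involves strand 3? no. Count so far: 2
Gen 6: crossing 2x1. Involves strand 3? no. Count so far: 2
Gen 7: crossing 1x2. Involves strand 3? no. Count so far: 2
Gen 8: crossing 2x1. Involves strand 3? no. Count so far: 2
Gen 9: crossing 3x1. Involves strand 3? yes. Count so far: 3
Gen 10: crossing 3x2. Involves strand 3? yes. Count so far: 4
Gen 11: crossing 2x3. Involves strand 3? yes. Count so far: 5
Gen 12: crossing 1x3. Involves strand 3? yes. Count so far: 6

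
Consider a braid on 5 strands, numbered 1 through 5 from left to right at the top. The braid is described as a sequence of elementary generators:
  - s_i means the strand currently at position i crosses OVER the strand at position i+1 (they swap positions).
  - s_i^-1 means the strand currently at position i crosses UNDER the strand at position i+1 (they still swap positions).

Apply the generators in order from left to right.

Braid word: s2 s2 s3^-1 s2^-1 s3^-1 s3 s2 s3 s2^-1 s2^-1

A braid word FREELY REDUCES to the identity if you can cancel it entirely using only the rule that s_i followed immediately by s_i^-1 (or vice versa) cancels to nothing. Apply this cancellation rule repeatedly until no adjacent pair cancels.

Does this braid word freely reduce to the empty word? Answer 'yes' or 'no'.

Gen 1 (s2): push. Stack: [s2]
Gen 2 (s2): push. Stack: [s2 s2]
Gen 3 (s3^-1): push. Stack: [s2 s2 s3^-1]
Gen 4 (s2^-1): push. Stack: [s2 s2 s3^-1 s2^-1]
Gen 5 (s3^-1): push. Stack: [s2 s2 s3^-1 s2^-1 s3^-1]
Gen 6 (s3): cancels prior s3^-1. Stack: [s2 s2 s3^-1 s2^-1]
Gen 7 (s2): cancels prior s2^-1. Stack: [s2 s2 s3^-1]
Gen 8 (s3): cancels prior s3^-1. Stack: [s2 s2]
Gen 9 (s2^-1): cancels prior s2. Stack: [s2]
Gen 10 (s2^-1): cancels prior s2. Stack: []
Reduced word: (empty)

Answer: yes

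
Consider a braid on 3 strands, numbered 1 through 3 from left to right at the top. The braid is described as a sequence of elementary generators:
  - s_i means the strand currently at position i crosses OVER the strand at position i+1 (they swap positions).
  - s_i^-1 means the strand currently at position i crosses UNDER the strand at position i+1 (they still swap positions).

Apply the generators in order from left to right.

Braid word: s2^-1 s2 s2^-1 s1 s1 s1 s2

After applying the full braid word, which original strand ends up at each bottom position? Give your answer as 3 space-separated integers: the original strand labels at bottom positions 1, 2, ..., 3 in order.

Answer: 3 2 1

Derivation:
Gen 1 (s2^-1): strand 2 crosses under strand 3. Perm now: [1 3 2]
Gen 2 (s2): strand 3 crosses over strand 2. Perm now: [1 2 3]
Gen 3 (s2^-1): strand 2 crosses under strand 3. Perm now: [1 3 2]
Gen 4 (s1): strand 1 crosses over strand 3. Perm now: [3 1 2]
Gen 5 (s1): strand 3 crosses over strand 1. Perm now: [1 3 2]
Gen 6 (s1): strand 1 crosses over strand 3. Perm now: [3 1 2]
Gen 7 (s2): strand 1 crosses over strand 2. Perm now: [3 2 1]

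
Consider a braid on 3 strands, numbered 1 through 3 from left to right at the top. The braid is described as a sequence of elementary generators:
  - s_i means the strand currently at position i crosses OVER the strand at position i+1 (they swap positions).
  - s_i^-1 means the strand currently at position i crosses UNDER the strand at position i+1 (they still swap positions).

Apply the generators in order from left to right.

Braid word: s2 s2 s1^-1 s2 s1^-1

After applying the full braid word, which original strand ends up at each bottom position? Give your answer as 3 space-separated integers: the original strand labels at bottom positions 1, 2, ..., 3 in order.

Answer: 3 2 1

Derivation:
Gen 1 (s2): strand 2 crosses over strand 3. Perm now: [1 3 2]
Gen 2 (s2): strand 3 crosses over strand 2. Perm now: [1 2 3]
Gen 3 (s1^-1): strand 1 crosses under strand 2. Perm now: [2 1 3]
Gen 4 (s2): strand 1 crosses over strand 3. Perm now: [2 3 1]
Gen 5 (s1^-1): strand 2 crosses under strand 3. Perm now: [3 2 1]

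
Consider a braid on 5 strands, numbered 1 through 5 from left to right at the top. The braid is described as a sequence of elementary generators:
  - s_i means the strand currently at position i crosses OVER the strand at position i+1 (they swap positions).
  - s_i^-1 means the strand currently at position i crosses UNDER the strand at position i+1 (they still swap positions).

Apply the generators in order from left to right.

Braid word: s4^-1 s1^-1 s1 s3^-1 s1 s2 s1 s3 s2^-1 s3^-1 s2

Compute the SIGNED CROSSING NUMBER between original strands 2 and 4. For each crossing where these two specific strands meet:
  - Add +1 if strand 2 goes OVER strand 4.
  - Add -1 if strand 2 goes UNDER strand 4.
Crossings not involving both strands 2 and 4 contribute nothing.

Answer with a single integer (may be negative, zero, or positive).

Answer: 0

Derivation:
Gen 1: crossing 4x5. Both 2&4? no. Sum: 0
Gen 2: crossing 1x2. Both 2&4? no. Sum: 0
Gen 3: crossing 2x1. Both 2&4? no. Sum: 0
Gen 4: crossing 3x5. Both 2&4? no. Sum: 0
Gen 5: crossing 1x2. Both 2&4? no. Sum: 0
Gen 6: crossing 1x5. Both 2&4? no. Sum: 0
Gen 7: crossing 2x5. Both 2&4? no. Sum: 0
Gen 8: crossing 1x3. Both 2&4? no. Sum: 0
Gen 9: crossing 2x3. Both 2&4? no. Sum: 0
Gen 10: crossing 2x1. Both 2&4? no. Sum: 0
Gen 11: crossing 3x1. Both 2&4? no. Sum: 0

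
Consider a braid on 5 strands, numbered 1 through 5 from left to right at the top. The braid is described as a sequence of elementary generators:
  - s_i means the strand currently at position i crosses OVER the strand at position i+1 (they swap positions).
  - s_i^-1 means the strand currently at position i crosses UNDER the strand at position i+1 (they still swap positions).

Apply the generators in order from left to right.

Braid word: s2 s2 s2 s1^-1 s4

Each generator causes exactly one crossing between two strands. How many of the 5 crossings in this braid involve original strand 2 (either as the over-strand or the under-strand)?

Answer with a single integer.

Gen 1: crossing 2x3. Involves strand 2? yes. Count so far: 1
Gen 2: crossing 3x2. Involves strand 2? yes. Count so far: 2
Gen 3: crossing 2x3. Involves strand 2? yes. Count so far: 3
Gen 4: crossing 1x3. Involves strand 2? no. Count so far: 3
Gen 5: crossing 4x5. Involves strand 2? no. Count so far: 3

Answer: 3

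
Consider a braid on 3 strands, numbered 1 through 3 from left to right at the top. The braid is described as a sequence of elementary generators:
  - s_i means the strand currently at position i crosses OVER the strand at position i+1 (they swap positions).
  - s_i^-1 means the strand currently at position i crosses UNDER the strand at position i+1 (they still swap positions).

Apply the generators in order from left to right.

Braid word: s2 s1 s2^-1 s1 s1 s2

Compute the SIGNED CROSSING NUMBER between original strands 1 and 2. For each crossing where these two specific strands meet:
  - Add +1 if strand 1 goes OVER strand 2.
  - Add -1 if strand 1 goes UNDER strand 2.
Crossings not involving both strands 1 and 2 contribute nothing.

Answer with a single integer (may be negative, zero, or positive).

Answer: -2

Derivation:
Gen 1: crossing 2x3. Both 1&2? no. Sum: 0
Gen 2: crossing 1x3. Both 1&2? no. Sum: 0
Gen 3: 1 under 2. Both 1&2? yes. Contrib: -1. Sum: -1
Gen 4: crossing 3x2. Both 1&2? no. Sum: -1
Gen 5: crossing 2x3. Both 1&2? no. Sum: -1
Gen 6: 2 over 1. Both 1&2? yes. Contrib: -1. Sum: -2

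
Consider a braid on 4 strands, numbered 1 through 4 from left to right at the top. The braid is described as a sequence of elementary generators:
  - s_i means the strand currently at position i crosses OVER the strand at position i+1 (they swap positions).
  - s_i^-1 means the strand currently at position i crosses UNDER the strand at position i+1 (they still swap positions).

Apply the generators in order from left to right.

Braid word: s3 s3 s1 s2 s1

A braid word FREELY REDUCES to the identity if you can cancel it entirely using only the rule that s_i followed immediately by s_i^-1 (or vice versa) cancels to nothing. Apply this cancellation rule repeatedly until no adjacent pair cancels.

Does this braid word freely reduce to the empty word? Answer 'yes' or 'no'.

Gen 1 (s3): push. Stack: [s3]
Gen 2 (s3): push. Stack: [s3 s3]
Gen 3 (s1): push. Stack: [s3 s3 s1]
Gen 4 (s2): push. Stack: [s3 s3 s1 s2]
Gen 5 (s1): push. Stack: [s3 s3 s1 s2 s1]
Reduced word: s3 s3 s1 s2 s1

Answer: no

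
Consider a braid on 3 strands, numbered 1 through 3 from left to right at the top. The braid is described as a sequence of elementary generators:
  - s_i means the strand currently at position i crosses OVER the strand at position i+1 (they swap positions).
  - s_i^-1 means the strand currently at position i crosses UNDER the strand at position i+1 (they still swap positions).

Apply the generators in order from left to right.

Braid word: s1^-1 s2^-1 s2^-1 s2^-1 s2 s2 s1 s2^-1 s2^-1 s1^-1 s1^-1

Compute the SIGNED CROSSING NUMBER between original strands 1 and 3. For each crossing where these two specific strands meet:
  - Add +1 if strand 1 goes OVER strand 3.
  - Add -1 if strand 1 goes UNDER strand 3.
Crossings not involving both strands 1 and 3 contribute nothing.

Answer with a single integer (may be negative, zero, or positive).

Gen 1: crossing 1x2. Both 1&3? no. Sum: 0
Gen 2: 1 under 3. Both 1&3? yes. Contrib: -1. Sum: -1
Gen 3: 3 under 1. Both 1&3? yes. Contrib: +1. Sum: 0
Gen 4: 1 under 3. Both 1&3? yes. Contrib: -1. Sum: -1
Gen 5: 3 over 1. Both 1&3? yes. Contrib: -1. Sum: -2
Gen 6: 1 over 3. Both 1&3? yes. Contrib: +1. Sum: -1
Gen 7: crossing 2x3. Both 1&3? no. Sum: -1
Gen 8: crossing 2x1. Both 1&3? no. Sum: -1
Gen 9: crossing 1x2. Both 1&3? no. Sum: -1
Gen 10: crossing 3x2. Both 1&3? no. Sum: -1
Gen 11: crossing 2x3. Both 1&3? no. Sum: -1

Answer: -1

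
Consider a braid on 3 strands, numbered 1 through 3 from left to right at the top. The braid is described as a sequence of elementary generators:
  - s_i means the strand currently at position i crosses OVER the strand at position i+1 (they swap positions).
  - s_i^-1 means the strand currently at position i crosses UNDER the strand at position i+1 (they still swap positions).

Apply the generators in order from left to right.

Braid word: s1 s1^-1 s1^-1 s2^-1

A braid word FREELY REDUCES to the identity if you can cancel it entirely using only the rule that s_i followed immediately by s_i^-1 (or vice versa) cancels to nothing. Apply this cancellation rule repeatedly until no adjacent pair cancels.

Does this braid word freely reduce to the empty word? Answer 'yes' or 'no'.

Gen 1 (s1): push. Stack: [s1]
Gen 2 (s1^-1): cancels prior s1. Stack: []
Gen 3 (s1^-1): push. Stack: [s1^-1]
Gen 4 (s2^-1): push. Stack: [s1^-1 s2^-1]
Reduced word: s1^-1 s2^-1

Answer: no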